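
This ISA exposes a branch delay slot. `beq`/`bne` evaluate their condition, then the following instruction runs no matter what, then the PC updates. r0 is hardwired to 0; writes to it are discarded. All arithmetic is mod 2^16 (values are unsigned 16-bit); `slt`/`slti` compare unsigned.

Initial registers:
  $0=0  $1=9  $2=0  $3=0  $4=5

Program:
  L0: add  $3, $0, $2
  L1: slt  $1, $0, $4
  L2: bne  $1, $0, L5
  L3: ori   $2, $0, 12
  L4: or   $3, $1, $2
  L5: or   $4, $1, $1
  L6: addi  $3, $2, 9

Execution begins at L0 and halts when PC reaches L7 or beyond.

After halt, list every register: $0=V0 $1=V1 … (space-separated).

$0=0 $1=1 $2=12 $3=21 $4=1

[0] add  $3, $0, $2  →  {$0:0, $1:9, $2:0, $3:0, $4:5}
[1] slt  $1, $0, $4  →  {$0:0, $1:1, $2:0, $3:0, $4:5}
[2] bne  $1, $0, L5  →  {$0:0, $1:1, $2:0, $3:0, $4:5}  ⟨branch taken⟩
[3] ori   $2, $0, 12  →  {$0:0, $1:1, $2:12, $3:0, $4:5}
[5] or   $4, $1, $1  →  {$0:0, $1:1, $2:12, $3:0, $4:1}
[6] addi  $3, $2, 9  →  {$0:0, $1:1, $2:12, $3:21, $4:1}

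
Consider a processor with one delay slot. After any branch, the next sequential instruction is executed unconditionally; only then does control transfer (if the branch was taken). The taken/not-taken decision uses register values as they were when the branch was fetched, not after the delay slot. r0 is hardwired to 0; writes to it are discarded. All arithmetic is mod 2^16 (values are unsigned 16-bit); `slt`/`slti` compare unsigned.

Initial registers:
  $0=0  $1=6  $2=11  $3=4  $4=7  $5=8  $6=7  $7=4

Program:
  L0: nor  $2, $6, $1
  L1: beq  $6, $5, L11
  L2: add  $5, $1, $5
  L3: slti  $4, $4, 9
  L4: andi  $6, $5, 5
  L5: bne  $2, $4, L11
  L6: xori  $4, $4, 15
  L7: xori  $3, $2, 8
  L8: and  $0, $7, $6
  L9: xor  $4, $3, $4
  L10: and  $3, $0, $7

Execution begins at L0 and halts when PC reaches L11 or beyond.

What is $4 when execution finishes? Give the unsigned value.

[0] nor  $2, $6, $1  →  {$0:0, $1:6, $2:65528, $3:4, $4:7, $5:8, $6:7, $7:4}
[1] beq  $6, $5, L11  →  {$0:0, $1:6, $2:65528, $3:4, $4:7, $5:8, $6:7, $7:4}  ⟨branch fallthrough⟩
[2] add  $5, $1, $5  →  {$0:0, $1:6, $2:65528, $3:4, $4:7, $5:14, $6:7, $7:4}
[3] slti  $4, $4, 9  →  {$0:0, $1:6, $2:65528, $3:4, $4:1, $5:14, $6:7, $7:4}
[4] andi  $6, $5, 5  →  {$0:0, $1:6, $2:65528, $3:4, $4:1, $5:14, $6:4, $7:4}
[5] bne  $2, $4, L11  →  {$0:0, $1:6, $2:65528, $3:4, $4:1, $5:14, $6:4, $7:4}  ⟨branch taken⟩
[6] xori  $4, $4, 15  →  {$0:0, $1:6, $2:65528, $3:4, $4:14, $5:14, $6:4, $7:4}

14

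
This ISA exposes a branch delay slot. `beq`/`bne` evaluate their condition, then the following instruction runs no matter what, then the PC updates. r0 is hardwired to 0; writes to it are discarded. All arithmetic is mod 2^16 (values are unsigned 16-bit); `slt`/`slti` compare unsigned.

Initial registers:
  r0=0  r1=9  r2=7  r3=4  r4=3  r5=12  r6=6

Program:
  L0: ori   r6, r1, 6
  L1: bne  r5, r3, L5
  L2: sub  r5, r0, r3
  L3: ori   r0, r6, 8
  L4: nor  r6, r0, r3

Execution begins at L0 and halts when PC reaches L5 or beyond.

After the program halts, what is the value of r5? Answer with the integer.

65532

  step pc=0: ori   r6, r1, 6  regs=(0,9,7,4,3,12,15)
  step pc=1: bne  r5, r3, L5  cond=T  regs=(0,9,7,4,3,12,15)
  step pc=2: sub  r5, r0, r3  regs=(0,9,7,4,3,65532,15)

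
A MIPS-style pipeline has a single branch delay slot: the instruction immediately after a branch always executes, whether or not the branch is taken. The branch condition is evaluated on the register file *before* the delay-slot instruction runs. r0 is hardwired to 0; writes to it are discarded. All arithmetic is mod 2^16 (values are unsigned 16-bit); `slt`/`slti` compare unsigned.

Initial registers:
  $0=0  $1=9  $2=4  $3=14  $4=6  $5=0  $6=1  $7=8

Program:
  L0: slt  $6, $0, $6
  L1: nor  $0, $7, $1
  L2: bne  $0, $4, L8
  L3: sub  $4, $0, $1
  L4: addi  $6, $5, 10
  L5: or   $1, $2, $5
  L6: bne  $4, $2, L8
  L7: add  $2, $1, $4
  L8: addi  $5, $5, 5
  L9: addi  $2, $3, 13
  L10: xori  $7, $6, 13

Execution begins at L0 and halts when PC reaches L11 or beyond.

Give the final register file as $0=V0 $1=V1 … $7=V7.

$0=0 $1=9 $2=27 $3=14 $4=65527 $5=5 $6=1 $7=12

PC=0  slt  $6, $0, $6        | $0=0 $1=9 $2=4 $3=14 $4=6 $5=0 $6=1 $7=8
PC=1  nor  $0, $7, $1        | $0=0 $1=9 $2=4 $3=14 $4=6 $5=0 $6=1 $7=8
PC=2  bne  $0, $4, L8        | $0=0 $1=9 $2=4 $3=14 $4=6 $5=0 $6=1 $7=8  [TAKEN]
PC=3  sub  $4, $0, $1        | $0=0 $1=9 $2=4 $3=14 $4=65527 $5=0 $6=1 $7=8
PC=8  addi  $5, $5, 5        | $0=0 $1=9 $2=4 $3=14 $4=65527 $5=5 $6=1 $7=8
PC=9  addi  $2, $3, 13       | $0=0 $1=9 $2=27 $3=14 $4=65527 $5=5 $6=1 $7=8
PC=10 xori  $7, $6, 13       | $0=0 $1=9 $2=27 $3=14 $4=65527 $5=5 $6=1 $7=12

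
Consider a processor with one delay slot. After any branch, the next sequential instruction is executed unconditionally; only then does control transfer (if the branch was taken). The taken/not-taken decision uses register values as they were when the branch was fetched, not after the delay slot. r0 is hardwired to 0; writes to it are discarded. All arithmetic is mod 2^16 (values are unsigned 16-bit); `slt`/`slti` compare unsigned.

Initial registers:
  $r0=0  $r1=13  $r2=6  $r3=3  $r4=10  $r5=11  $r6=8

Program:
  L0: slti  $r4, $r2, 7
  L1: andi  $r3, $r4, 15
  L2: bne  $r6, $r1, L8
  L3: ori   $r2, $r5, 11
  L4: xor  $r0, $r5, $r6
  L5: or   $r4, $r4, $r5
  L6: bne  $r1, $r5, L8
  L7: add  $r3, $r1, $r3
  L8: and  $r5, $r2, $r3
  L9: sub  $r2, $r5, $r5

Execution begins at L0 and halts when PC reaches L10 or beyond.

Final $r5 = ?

1

#0 slti  $r4, $r2, 7 ; 0/13/6/3/1/11/8
#1 andi  $r3, $r4, 15 ; 0/13/6/1/1/11/8
#2 bne  $r6, $r1, L8 ; 0/13/6/1/1/11/8 ; →target
#3 ori   $r2, $r5, 11 ; 0/13/11/1/1/11/8
#8 and  $r5, $r2, $r3 ; 0/13/11/1/1/1/8
#9 sub  $r2, $r5, $r5 ; 0/13/0/1/1/1/8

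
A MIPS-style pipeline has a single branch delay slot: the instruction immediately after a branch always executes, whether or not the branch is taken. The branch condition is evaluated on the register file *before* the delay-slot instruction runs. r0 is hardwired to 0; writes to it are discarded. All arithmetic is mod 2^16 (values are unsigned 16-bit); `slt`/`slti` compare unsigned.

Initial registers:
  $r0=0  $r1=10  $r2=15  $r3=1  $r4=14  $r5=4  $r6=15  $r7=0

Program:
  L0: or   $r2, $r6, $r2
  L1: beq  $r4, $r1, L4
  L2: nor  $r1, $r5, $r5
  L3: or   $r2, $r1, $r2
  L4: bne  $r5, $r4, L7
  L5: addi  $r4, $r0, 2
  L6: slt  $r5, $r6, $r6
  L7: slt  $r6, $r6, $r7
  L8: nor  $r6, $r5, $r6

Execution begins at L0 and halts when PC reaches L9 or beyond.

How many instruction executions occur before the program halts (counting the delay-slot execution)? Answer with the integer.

8

PC=0  or   $r2, $r6, $r2     | $r0=0 $r1=10 $r2=15 $r3=1 $r4=14 $r5=4 $r6=15 $r7=0
PC=1  beq  $r4, $r1, L4      | $r0=0 $r1=10 $r2=15 $r3=1 $r4=14 $r5=4 $r6=15 $r7=0  [not taken]
PC=2  nor  $r1, $r5, $r5     | $r0=0 $r1=65531 $r2=15 $r3=1 $r4=14 $r5=4 $r6=15 $r7=0
PC=3  or   $r2, $r1, $r2     | $r0=0 $r1=65531 $r2=65535 $r3=1 $r4=14 $r5=4 $r6=15 $r7=0
PC=4  bne  $r5, $r4, L7      | $r0=0 $r1=65531 $r2=65535 $r3=1 $r4=14 $r5=4 $r6=15 $r7=0  [TAKEN]
PC=5  addi  $r4, $r0, 2      | $r0=0 $r1=65531 $r2=65535 $r3=1 $r4=2 $r5=4 $r6=15 $r7=0
PC=7  slt  $r6, $r6, $r7     | $r0=0 $r1=65531 $r2=65535 $r3=1 $r4=2 $r5=4 $r6=0 $r7=0
PC=8  nor  $r6, $r5, $r6     | $r0=0 $r1=65531 $r2=65535 $r3=1 $r4=2 $r5=4 $r6=65531 $r7=0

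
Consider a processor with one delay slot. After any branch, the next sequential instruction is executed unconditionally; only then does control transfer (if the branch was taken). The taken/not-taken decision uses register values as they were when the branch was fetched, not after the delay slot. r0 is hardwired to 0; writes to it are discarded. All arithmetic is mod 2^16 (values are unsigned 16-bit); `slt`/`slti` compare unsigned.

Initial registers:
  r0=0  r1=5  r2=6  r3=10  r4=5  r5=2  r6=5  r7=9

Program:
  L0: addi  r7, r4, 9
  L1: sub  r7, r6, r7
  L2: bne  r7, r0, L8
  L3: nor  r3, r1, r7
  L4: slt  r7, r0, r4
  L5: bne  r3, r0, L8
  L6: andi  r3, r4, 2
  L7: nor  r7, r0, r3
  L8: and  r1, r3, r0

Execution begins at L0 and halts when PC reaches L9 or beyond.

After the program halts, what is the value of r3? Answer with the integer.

PC=0  addi  r7, r4, 9        | r0=0 r1=5 r2=6 r3=10 r4=5 r5=2 r6=5 r7=14
PC=1  sub  r7, r6, r7        | r0=0 r1=5 r2=6 r3=10 r4=5 r5=2 r6=5 r7=65527
PC=2  bne  r7, r0, L8        | r0=0 r1=5 r2=6 r3=10 r4=5 r5=2 r6=5 r7=65527  [TAKEN]
PC=3  nor  r3, r1, r7        | r0=0 r1=5 r2=6 r3=8 r4=5 r5=2 r6=5 r7=65527
PC=8  and  r1, r3, r0        | r0=0 r1=0 r2=6 r3=8 r4=5 r5=2 r6=5 r7=65527

8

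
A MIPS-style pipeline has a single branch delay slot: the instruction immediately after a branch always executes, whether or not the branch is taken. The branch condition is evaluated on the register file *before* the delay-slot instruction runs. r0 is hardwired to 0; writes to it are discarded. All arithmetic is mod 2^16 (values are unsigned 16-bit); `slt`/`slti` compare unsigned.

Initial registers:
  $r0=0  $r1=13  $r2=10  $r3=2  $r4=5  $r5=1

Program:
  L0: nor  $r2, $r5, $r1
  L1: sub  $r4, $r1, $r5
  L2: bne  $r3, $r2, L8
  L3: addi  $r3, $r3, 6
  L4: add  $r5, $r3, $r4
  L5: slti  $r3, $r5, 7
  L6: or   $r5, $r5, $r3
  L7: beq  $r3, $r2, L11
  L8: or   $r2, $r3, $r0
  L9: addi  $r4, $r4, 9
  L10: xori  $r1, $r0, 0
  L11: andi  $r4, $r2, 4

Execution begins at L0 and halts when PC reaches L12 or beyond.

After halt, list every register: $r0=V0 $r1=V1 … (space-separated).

$r0=0 $r1=0 $r2=8 $r3=8 $r4=0 $r5=1

#0 nor  $r2, $r5, $r1 ; 0/13/65522/2/5/1
#1 sub  $r4, $r1, $r5 ; 0/13/65522/2/12/1
#2 bne  $r3, $r2, L8 ; 0/13/65522/2/12/1 ; →target
#3 addi  $r3, $r3, 6 ; 0/13/65522/8/12/1
#8 or   $r2, $r3, $r0 ; 0/13/8/8/12/1
#9 addi  $r4, $r4, 9 ; 0/13/8/8/21/1
#10 xori  $r1, $r0, 0 ; 0/0/8/8/21/1
#11 andi  $r4, $r2, 4 ; 0/0/8/8/0/1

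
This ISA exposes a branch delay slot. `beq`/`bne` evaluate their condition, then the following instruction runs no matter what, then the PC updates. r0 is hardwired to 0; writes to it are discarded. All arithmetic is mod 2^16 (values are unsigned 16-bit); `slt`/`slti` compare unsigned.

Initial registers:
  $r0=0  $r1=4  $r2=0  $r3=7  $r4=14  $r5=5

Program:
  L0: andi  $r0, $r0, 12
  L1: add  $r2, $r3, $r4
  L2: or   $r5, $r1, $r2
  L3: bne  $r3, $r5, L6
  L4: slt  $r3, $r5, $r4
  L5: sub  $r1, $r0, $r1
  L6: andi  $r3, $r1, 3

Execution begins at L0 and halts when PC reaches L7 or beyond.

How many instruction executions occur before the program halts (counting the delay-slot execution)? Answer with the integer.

6

  step pc=0: andi  $r0, $r0, 12  regs=(0,4,0,7,14,5)
  step pc=1: add  $r2, $r3, $r4  regs=(0,4,21,7,14,5)
  step pc=2: or   $r5, $r1, $r2  regs=(0,4,21,7,14,21)
  step pc=3: bne  $r3, $r5, L6  cond=T  regs=(0,4,21,7,14,21)
  step pc=4: slt  $r3, $r5, $r4  regs=(0,4,21,0,14,21)
  step pc=6: andi  $r3, $r1, 3  regs=(0,4,21,0,14,21)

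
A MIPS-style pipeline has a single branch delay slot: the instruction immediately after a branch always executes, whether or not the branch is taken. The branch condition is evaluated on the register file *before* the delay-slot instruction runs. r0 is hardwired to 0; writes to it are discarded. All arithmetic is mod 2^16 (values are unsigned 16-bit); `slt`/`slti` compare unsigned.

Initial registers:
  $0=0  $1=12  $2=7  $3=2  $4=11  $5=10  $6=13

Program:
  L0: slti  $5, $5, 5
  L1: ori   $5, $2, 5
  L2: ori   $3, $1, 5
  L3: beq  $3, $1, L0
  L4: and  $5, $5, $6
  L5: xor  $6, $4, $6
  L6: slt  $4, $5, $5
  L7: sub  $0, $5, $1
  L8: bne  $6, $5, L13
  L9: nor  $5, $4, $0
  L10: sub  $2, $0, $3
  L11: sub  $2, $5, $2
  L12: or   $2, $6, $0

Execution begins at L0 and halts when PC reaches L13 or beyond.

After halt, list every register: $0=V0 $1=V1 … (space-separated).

[0] slti  $5, $5, 5  →  {$0:0, $1:12, $2:7, $3:2, $4:11, $5:0, $6:13}
[1] ori   $5, $2, 5  →  {$0:0, $1:12, $2:7, $3:2, $4:11, $5:7, $6:13}
[2] ori   $3, $1, 5  →  {$0:0, $1:12, $2:7, $3:13, $4:11, $5:7, $6:13}
[3] beq  $3, $1, L0  →  {$0:0, $1:12, $2:7, $3:13, $4:11, $5:7, $6:13}  ⟨branch fallthrough⟩
[4] and  $5, $5, $6  →  {$0:0, $1:12, $2:7, $3:13, $4:11, $5:5, $6:13}
[5] xor  $6, $4, $6  →  {$0:0, $1:12, $2:7, $3:13, $4:11, $5:5, $6:6}
[6] slt  $4, $5, $5  →  {$0:0, $1:12, $2:7, $3:13, $4:0, $5:5, $6:6}
[7] sub  $0, $5, $1  →  {$0:0, $1:12, $2:7, $3:13, $4:0, $5:5, $6:6}
[8] bne  $6, $5, L13  →  {$0:0, $1:12, $2:7, $3:13, $4:0, $5:5, $6:6}  ⟨branch taken⟩
[9] nor  $5, $4, $0  →  {$0:0, $1:12, $2:7, $3:13, $4:0, $5:65535, $6:6}

$0=0 $1=12 $2=7 $3=13 $4=0 $5=65535 $6=6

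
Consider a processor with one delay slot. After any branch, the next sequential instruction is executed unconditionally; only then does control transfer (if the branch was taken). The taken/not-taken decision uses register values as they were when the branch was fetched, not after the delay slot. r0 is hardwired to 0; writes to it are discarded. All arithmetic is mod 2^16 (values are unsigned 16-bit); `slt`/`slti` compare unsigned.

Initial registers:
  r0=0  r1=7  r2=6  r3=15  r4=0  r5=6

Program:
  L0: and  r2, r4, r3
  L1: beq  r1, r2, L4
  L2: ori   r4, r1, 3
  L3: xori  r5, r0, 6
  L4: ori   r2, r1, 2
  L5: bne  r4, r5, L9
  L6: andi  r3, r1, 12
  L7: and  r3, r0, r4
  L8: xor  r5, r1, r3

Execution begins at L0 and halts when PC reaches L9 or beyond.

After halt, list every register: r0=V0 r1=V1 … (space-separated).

  step pc=0: and  r2, r4, r3  regs=(0,7,0,15,0,6)
  step pc=1: beq  r1, r2, L4  cond=F  regs=(0,7,0,15,0,6)
  step pc=2: ori   r4, r1, 3  regs=(0,7,0,15,7,6)
  step pc=3: xori  r5, r0, 6  regs=(0,7,0,15,7,6)
  step pc=4: ori   r2, r1, 2  regs=(0,7,7,15,7,6)
  step pc=5: bne  r4, r5, L9  cond=T  regs=(0,7,7,15,7,6)
  step pc=6: andi  r3, r1, 12  regs=(0,7,7,4,7,6)

r0=0 r1=7 r2=7 r3=4 r4=7 r5=6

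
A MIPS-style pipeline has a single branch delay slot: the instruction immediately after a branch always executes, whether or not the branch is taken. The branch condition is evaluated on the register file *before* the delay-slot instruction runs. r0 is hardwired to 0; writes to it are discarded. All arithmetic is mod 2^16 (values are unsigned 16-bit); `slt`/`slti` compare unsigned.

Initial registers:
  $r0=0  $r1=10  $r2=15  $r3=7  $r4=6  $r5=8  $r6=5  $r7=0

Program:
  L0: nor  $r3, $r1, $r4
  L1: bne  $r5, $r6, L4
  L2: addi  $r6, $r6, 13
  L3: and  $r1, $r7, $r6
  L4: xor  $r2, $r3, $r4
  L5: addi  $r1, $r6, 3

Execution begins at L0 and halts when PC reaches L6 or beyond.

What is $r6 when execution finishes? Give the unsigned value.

18

PC=0  nor  $r3, $r1, $r4     | $r0=0 $r1=10 $r2=15 $r3=65521 $r4=6 $r5=8 $r6=5 $r7=0
PC=1  bne  $r5, $r6, L4      | $r0=0 $r1=10 $r2=15 $r3=65521 $r4=6 $r5=8 $r6=5 $r7=0  [TAKEN]
PC=2  addi  $r6, $r6, 13     | $r0=0 $r1=10 $r2=15 $r3=65521 $r4=6 $r5=8 $r6=18 $r7=0
PC=4  xor  $r2, $r3, $r4     | $r0=0 $r1=10 $r2=65527 $r3=65521 $r4=6 $r5=8 $r6=18 $r7=0
PC=5  addi  $r1, $r6, 3      | $r0=0 $r1=21 $r2=65527 $r3=65521 $r4=6 $r5=8 $r6=18 $r7=0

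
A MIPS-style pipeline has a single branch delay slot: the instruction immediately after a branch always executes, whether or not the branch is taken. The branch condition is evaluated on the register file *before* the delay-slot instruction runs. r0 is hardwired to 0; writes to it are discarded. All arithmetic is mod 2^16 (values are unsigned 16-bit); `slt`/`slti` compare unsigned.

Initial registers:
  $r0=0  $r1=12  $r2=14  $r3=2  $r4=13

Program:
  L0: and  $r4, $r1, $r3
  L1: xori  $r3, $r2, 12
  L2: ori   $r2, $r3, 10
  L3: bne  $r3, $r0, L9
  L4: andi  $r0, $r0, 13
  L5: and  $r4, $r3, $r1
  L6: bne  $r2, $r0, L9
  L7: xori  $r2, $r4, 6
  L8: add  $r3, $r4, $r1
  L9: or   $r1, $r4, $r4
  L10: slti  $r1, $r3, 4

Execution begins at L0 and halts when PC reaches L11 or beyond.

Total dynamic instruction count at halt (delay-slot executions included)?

#0 and  $r4, $r1, $r3 ; 0/12/14/2/0
#1 xori  $r3, $r2, 12 ; 0/12/14/2/0
#2 ori   $r2, $r3, 10 ; 0/12/10/2/0
#3 bne  $r3, $r0, L9 ; 0/12/10/2/0 ; →target
#4 andi  $r0, $r0, 13 ; 0/12/10/2/0
#9 or   $r1, $r4, $r4 ; 0/0/10/2/0
#10 slti  $r1, $r3, 4 ; 0/1/10/2/0

7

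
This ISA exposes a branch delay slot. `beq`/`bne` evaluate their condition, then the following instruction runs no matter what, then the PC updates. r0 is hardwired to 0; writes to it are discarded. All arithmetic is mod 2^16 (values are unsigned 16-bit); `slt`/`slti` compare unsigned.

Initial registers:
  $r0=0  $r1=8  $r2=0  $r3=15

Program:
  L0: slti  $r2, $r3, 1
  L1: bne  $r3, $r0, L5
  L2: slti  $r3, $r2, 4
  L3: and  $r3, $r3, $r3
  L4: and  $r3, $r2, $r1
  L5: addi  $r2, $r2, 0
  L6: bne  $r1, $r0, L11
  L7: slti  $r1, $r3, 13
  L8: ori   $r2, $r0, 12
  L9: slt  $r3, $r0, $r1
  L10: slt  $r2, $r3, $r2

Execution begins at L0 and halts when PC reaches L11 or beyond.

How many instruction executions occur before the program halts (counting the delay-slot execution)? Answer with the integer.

#0 slti  $r2, $r3, 1 ; 0/8/0/15
#1 bne  $r3, $r0, L5 ; 0/8/0/15 ; →target
#2 slti  $r3, $r2, 4 ; 0/8/0/1
#5 addi  $r2, $r2, 0 ; 0/8/0/1
#6 bne  $r1, $r0, L11 ; 0/8/0/1 ; →target
#7 slti  $r1, $r3, 13 ; 0/1/0/1

6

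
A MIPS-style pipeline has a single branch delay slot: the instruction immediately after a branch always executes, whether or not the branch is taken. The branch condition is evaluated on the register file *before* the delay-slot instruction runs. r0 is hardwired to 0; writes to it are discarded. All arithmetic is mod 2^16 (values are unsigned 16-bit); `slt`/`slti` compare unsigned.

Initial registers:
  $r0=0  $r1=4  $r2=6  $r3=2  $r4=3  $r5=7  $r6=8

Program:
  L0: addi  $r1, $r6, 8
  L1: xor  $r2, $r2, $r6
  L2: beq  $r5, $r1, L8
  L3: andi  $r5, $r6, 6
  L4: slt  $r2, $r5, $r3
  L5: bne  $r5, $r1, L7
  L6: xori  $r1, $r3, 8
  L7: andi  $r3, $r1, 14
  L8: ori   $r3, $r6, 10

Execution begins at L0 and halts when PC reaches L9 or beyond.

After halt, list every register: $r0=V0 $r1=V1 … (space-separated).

$r0=0 $r1=10 $r2=1 $r3=10 $r4=3 $r5=0 $r6=8

[0] addi  $r1, $r6, 8  →  {$r0:0, $r1:16, $r2:6, $r3:2, $r4:3, $r5:7, $r6:8}
[1] xor  $r2, $r2, $r6  →  {$r0:0, $r1:16, $r2:14, $r3:2, $r4:3, $r5:7, $r6:8}
[2] beq  $r5, $r1, L8  →  {$r0:0, $r1:16, $r2:14, $r3:2, $r4:3, $r5:7, $r6:8}  ⟨branch fallthrough⟩
[3] andi  $r5, $r6, 6  →  {$r0:0, $r1:16, $r2:14, $r3:2, $r4:3, $r5:0, $r6:8}
[4] slt  $r2, $r5, $r3  →  {$r0:0, $r1:16, $r2:1, $r3:2, $r4:3, $r5:0, $r6:8}
[5] bne  $r5, $r1, L7  →  {$r0:0, $r1:16, $r2:1, $r3:2, $r4:3, $r5:0, $r6:8}  ⟨branch taken⟩
[6] xori  $r1, $r3, 8  →  {$r0:0, $r1:10, $r2:1, $r3:2, $r4:3, $r5:0, $r6:8}
[7] andi  $r3, $r1, 14  →  {$r0:0, $r1:10, $r2:1, $r3:10, $r4:3, $r5:0, $r6:8}
[8] ori   $r3, $r6, 10  →  {$r0:0, $r1:10, $r2:1, $r3:10, $r4:3, $r5:0, $r6:8}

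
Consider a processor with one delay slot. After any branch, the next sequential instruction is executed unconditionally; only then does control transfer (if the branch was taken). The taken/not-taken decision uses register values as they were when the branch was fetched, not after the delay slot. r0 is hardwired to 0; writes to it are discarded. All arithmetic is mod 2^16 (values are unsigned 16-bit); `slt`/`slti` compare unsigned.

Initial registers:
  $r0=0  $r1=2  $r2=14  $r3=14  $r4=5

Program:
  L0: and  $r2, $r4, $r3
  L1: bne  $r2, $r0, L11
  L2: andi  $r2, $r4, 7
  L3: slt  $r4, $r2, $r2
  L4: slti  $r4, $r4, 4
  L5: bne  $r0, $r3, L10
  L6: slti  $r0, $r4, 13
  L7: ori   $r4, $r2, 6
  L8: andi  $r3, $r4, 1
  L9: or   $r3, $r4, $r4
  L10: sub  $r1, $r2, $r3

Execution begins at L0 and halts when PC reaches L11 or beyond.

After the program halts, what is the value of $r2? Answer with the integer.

PC=0  and  $r2, $r4, $r3     | $r0=0 $r1=2 $r2=4 $r3=14 $r4=5
PC=1  bne  $r2, $r0, L11     | $r0=0 $r1=2 $r2=4 $r3=14 $r4=5  [TAKEN]
PC=2  andi  $r2, $r4, 7      | $r0=0 $r1=2 $r2=5 $r3=14 $r4=5

5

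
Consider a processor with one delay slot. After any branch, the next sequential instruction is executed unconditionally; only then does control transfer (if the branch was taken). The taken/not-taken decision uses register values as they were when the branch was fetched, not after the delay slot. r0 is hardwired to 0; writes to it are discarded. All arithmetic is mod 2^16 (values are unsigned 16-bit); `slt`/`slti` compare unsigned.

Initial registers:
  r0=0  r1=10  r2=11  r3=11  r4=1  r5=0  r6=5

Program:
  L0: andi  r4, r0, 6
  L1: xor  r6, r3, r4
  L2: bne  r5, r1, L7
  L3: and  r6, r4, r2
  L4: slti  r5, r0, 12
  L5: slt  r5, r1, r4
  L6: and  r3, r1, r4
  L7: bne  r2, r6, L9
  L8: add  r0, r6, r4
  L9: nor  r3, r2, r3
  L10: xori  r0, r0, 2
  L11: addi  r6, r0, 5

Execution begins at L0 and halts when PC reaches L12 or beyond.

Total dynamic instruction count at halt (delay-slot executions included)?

9

#0 andi  r4, r0, 6 ; 0/10/11/11/0/0/5
#1 xor  r6, r3, r4 ; 0/10/11/11/0/0/11
#2 bne  r5, r1, L7 ; 0/10/11/11/0/0/11 ; →target
#3 and  r6, r4, r2 ; 0/10/11/11/0/0/0
#7 bne  r2, r6, L9 ; 0/10/11/11/0/0/0 ; →target
#8 add  r0, r6, r4 ; 0/10/11/11/0/0/0
#9 nor  r3, r2, r3 ; 0/10/11/65524/0/0/0
#10 xori  r0, r0, 2 ; 0/10/11/65524/0/0/0
#11 addi  r6, r0, 5 ; 0/10/11/65524/0/0/5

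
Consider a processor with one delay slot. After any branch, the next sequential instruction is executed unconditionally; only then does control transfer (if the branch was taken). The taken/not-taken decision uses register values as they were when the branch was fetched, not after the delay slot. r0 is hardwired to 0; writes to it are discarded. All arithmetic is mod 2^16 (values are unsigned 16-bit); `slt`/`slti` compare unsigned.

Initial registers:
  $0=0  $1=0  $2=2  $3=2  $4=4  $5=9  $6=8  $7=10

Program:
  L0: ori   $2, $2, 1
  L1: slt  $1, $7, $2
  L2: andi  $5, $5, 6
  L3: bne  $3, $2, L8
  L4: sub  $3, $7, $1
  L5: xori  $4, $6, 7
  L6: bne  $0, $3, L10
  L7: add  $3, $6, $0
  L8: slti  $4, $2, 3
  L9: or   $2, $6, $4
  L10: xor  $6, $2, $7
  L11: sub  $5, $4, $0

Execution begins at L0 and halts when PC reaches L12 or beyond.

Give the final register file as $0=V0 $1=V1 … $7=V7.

#0 ori   $2, $2, 1 ; 0/0/3/2/4/9/8/10
#1 slt  $1, $7, $2 ; 0/0/3/2/4/9/8/10
#2 andi  $5, $5, 6 ; 0/0/3/2/4/0/8/10
#3 bne  $3, $2, L8 ; 0/0/3/2/4/0/8/10 ; →target
#4 sub  $3, $7, $1 ; 0/0/3/10/4/0/8/10
#8 slti  $4, $2, 3 ; 0/0/3/10/0/0/8/10
#9 or   $2, $6, $4 ; 0/0/8/10/0/0/8/10
#10 xor  $6, $2, $7 ; 0/0/8/10/0/0/2/10
#11 sub  $5, $4, $0 ; 0/0/8/10/0/0/2/10

$0=0 $1=0 $2=8 $3=10 $4=0 $5=0 $6=2 $7=10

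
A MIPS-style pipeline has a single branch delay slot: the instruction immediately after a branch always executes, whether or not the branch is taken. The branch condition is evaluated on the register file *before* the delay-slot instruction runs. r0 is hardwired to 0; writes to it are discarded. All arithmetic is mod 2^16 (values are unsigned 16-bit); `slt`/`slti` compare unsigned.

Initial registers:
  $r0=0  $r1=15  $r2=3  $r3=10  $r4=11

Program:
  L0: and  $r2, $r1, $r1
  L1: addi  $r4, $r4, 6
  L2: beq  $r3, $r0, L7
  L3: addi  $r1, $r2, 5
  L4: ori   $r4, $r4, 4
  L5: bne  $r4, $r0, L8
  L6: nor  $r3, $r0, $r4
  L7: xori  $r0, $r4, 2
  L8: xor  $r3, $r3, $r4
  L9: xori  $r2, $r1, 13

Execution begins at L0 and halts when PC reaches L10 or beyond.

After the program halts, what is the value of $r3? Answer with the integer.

[0] and  $r2, $r1, $r1  →  {$r0:0, $r1:15, $r2:15, $r3:10, $r4:11}
[1] addi  $r4, $r4, 6  →  {$r0:0, $r1:15, $r2:15, $r3:10, $r4:17}
[2] beq  $r3, $r0, L7  →  {$r0:0, $r1:15, $r2:15, $r3:10, $r4:17}  ⟨branch fallthrough⟩
[3] addi  $r1, $r2, 5  →  {$r0:0, $r1:20, $r2:15, $r3:10, $r4:17}
[4] ori   $r4, $r4, 4  →  {$r0:0, $r1:20, $r2:15, $r3:10, $r4:21}
[5] bne  $r4, $r0, L8  →  {$r0:0, $r1:20, $r2:15, $r3:10, $r4:21}  ⟨branch taken⟩
[6] nor  $r3, $r0, $r4  →  {$r0:0, $r1:20, $r2:15, $r3:65514, $r4:21}
[8] xor  $r3, $r3, $r4  →  {$r0:0, $r1:20, $r2:15, $r3:65535, $r4:21}
[9] xori  $r2, $r1, 13  →  {$r0:0, $r1:20, $r2:25, $r3:65535, $r4:21}

65535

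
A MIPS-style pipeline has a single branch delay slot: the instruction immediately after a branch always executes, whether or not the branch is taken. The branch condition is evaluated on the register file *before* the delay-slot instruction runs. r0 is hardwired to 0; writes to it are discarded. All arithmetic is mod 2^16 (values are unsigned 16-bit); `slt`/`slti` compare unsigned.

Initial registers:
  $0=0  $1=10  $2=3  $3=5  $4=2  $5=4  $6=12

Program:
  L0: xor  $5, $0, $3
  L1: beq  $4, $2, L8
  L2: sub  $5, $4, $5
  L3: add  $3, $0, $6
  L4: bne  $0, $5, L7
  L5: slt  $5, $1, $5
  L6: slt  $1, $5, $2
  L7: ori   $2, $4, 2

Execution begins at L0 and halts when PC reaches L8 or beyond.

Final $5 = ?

1

#0 xor  $5, $0, $3 ; 0/10/3/5/2/5/12
#1 beq  $4, $2, L8 ; 0/10/3/5/2/5/12 ; →fallthru
#2 sub  $5, $4, $5 ; 0/10/3/5/2/65533/12
#3 add  $3, $0, $6 ; 0/10/3/12/2/65533/12
#4 bne  $0, $5, L7 ; 0/10/3/12/2/65533/12 ; →target
#5 slt  $5, $1, $5 ; 0/10/3/12/2/1/12
#7 ori   $2, $4, 2 ; 0/10/2/12/2/1/12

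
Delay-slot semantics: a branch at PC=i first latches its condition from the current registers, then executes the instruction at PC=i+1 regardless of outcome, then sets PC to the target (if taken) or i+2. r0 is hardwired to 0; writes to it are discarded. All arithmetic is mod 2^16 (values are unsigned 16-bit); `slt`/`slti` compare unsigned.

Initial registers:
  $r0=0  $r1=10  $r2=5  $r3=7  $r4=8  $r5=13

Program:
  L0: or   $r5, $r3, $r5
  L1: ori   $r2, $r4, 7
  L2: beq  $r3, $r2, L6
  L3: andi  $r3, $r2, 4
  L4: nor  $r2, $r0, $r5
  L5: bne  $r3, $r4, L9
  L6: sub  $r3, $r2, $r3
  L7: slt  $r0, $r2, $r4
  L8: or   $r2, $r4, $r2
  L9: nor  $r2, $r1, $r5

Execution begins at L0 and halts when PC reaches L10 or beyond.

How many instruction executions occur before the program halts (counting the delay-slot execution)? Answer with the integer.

8

PC=0  or   $r5, $r3, $r5     | $r0=0 $r1=10 $r2=5 $r3=7 $r4=8 $r5=15
PC=1  ori   $r2, $r4, 7      | $r0=0 $r1=10 $r2=15 $r3=7 $r4=8 $r5=15
PC=2  beq  $r3, $r2, L6      | $r0=0 $r1=10 $r2=15 $r3=7 $r4=8 $r5=15  [not taken]
PC=3  andi  $r3, $r2, 4      | $r0=0 $r1=10 $r2=15 $r3=4 $r4=8 $r5=15
PC=4  nor  $r2, $r0, $r5     | $r0=0 $r1=10 $r2=65520 $r3=4 $r4=8 $r5=15
PC=5  bne  $r3, $r4, L9      | $r0=0 $r1=10 $r2=65520 $r3=4 $r4=8 $r5=15  [TAKEN]
PC=6  sub  $r3, $r2, $r3     | $r0=0 $r1=10 $r2=65520 $r3=65516 $r4=8 $r5=15
PC=9  nor  $r2, $r1, $r5     | $r0=0 $r1=10 $r2=65520 $r3=65516 $r4=8 $r5=15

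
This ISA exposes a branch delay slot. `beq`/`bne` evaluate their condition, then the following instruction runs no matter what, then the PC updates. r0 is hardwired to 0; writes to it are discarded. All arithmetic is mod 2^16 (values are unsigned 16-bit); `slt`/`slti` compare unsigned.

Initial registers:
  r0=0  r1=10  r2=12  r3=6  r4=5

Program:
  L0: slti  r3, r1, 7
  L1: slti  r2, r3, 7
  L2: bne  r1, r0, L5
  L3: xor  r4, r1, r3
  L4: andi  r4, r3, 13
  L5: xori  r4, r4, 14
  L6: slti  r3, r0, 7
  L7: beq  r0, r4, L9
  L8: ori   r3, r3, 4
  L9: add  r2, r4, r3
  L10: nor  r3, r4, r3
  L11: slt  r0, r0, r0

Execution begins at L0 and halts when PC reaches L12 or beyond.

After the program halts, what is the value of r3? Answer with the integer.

65530

[0] slti  r3, r1, 7  →  {r0:0, r1:10, r2:12, r3:0, r4:5}
[1] slti  r2, r3, 7  →  {r0:0, r1:10, r2:1, r3:0, r4:5}
[2] bne  r1, r0, L5  →  {r0:0, r1:10, r2:1, r3:0, r4:5}  ⟨branch taken⟩
[3] xor  r4, r1, r3  →  {r0:0, r1:10, r2:1, r3:0, r4:10}
[5] xori  r4, r4, 14  →  {r0:0, r1:10, r2:1, r3:0, r4:4}
[6] slti  r3, r0, 7  →  {r0:0, r1:10, r2:1, r3:1, r4:4}
[7] beq  r0, r4, L9  →  {r0:0, r1:10, r2:1, r3:1, r4:4}  ⟨branch fallthrough⟩
[8] ori   r3, r3, 4  →  {r0:0, r1:10, r2:1, r3:5, r4:4}
[9] add  r2, r4, r3  →  {r0:0, r1:10, r2:9, r3:5, r4:4}
[10] nor  r3, r4, r3  →  {r0:0, r1:10, r2:9, r3:65530, r4:4}
[11] slt  r0, r0, r0  →  {r0:0, r1:10, r2:9, r3:65530, r4:4}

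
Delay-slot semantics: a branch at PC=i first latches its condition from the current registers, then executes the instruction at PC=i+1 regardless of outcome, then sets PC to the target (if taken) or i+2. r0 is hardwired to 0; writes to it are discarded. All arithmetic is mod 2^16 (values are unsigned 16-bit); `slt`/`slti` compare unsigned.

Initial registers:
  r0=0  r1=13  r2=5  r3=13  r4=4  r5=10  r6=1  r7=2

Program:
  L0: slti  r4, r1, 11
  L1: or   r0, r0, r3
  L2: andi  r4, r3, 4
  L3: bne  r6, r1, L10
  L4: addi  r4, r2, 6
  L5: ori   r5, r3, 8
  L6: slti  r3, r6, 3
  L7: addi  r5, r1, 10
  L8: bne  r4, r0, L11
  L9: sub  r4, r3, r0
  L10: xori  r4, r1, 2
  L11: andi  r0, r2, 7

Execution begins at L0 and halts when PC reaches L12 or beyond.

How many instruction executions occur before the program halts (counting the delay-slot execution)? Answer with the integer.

[0] slti  r4, r1, 11  →  {r0:0, r1:13, r2:5, r3:13, r4:0, r5:10, r6:1, r7:2}
[1] or   r0, r0, r3  →  {r0:0, r1:13, r2:5, r3:13, r4:0, r5:10, r6:1, r7:2}
[2] andi  r4, r3, 4  →  {r0:0, r1:13, r2:5, r3:13, r4:4, r5:10, r6:1, r7:2}
[3] bne  r6, r1, L10  →  {r0:0, r1:13, r2:5, r3:13, r4:4, r5:10, r6:1, r7:2}  ⟨branch taken⟩
[4] addi  r4, r2, 6  →  {r0:0, r1:13, r2:5, r3:13, r4:11, r5:10, r6:1, r7:2}
[10] xori  r4, r1, 2  →  {r0:0, r1:13, r2:5, r3:13, r4:15, r5:10, r6:1, r7:2}
[11] andi  r0, r2, 7  →  {r0:0, r1:13, r2:5, r3:13, r4:15, r5:10, r6:1, r7:2}

7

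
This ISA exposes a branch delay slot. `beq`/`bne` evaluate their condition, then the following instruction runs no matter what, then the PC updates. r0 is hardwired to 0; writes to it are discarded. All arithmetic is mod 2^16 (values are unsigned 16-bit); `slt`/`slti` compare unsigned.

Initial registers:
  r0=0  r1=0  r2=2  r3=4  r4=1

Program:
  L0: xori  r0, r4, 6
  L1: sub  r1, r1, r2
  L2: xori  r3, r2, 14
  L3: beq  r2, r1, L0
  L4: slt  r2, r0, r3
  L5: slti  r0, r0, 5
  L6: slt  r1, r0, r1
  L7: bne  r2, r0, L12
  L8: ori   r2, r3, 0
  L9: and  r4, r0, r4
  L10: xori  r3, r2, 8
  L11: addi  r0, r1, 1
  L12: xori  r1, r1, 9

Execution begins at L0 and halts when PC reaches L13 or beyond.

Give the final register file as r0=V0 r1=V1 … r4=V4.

r0=0 r1=8 r2=12 r3=12 r4=1

[0] xori  r0, r4, 6  →  {r0:0, r1:0, r2:2, r3:4, r4:1}
[1] sub  r1, r1, r2  →  {r0:0, r1:65534, r2:2, r3:4, r4:1}
[2] xori  r3, r2, 14  →  {r0:0, r1:65534, r2:2, r3:12, r4:1}
[3] beq  r2, r1, L0  →  {r0:0, r1:65534, r2:2, r3:12, r4:1}  ⟨branch fallthrough⟩
[4] slt  r2, r0, r3  →  {r0:0, r1:65534, r2:1, r3:12, r4:1}
[5] slti  r0, r0, 5  →  {r0:0, r1:65534, r2:1, r3:12, r4:1}
[6] slt  r1, r0, r1  →  {r0:0, r1:1, r2:1, r3:12, r4:1}
[7] bne  r2, r0, L12  →  {r0:0, r1:1, r2:1, r3:12, r4:1}  ⟨branch taken⟩
[8] ori   r2, r3, 0  →  {r0:0, r1:1, r2:12, r3:12, r4:1}
[12] xori  r1, r1, 9  →  {r0:0, r1:8, r2:12, r3:12, r4:1}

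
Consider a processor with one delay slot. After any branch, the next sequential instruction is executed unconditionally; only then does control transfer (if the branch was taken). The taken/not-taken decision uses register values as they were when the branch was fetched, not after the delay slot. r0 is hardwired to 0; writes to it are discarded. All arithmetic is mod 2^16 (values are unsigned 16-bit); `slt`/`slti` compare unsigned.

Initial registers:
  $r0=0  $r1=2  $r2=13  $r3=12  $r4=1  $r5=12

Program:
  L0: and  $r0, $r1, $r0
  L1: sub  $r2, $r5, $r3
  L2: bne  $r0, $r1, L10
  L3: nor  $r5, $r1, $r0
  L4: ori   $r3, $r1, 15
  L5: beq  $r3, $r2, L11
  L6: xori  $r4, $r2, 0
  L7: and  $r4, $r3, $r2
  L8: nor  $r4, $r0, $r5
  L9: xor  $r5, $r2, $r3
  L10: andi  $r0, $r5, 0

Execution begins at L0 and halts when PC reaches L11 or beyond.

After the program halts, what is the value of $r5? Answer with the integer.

65533

  step pc=0: and  $r0, $r1, $r0  regs=(0,2,13,12,1,12)
  step pc=1: sub  $r2, $r5, $r3  regs=(0,2,0,12,1,12)
  step pc=2: bne  $r0, $r1, L10  cond=T  regs=(0,2,0,12,1,12)
  step pc=3: nor  $r5, $r1, $r0  regs=(0,2,0,12,1,65533)
  step pc=10: andi  $r0, $r5, 0  regs=(0,2,0,12,1,65533)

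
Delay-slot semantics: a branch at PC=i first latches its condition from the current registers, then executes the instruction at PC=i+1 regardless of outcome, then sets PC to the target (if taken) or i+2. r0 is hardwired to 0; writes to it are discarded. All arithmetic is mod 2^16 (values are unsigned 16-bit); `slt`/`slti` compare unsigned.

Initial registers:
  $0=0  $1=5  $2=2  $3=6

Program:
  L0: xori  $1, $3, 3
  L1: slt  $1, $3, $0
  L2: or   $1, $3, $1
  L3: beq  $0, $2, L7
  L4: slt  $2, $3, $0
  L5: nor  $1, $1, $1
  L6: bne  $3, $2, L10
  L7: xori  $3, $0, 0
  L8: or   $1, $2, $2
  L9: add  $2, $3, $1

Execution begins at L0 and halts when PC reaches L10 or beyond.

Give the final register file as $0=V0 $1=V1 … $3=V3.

[0] xori  $1, $3, 3  →  {$0:0, $1:5, $2:2, $3:6}
[1] slt  $1, $3, $0  →  {$0:0, $1:0, $2:2, $3:6}
[2] or   $1, $3, $1  →  {$0:0, $1:6, $2:2, $3:6}
[3] beq  $0, $2, L7  →  {$0:0, $1:6, $2:2, $3:6}  ⟨branch fallthrough⟩
[4] slt  $2, $3, $0  →  {$0:0, $1:6, $2:0, $3:6}
[5] nor  $1, $1, $1  →  {$0:0, $1:65529, $2:0, $3:6}
[6] bne  $3, $2, L10  →  {$0:0, $1:65529, $2:0, $3:6}  ⟨branch taken⟩
[7] xori  $3, $0, 0  →  {$0:0, $1:65529, $2:0, $3:0}

$0=0 $1=65529 $2=0 $3=0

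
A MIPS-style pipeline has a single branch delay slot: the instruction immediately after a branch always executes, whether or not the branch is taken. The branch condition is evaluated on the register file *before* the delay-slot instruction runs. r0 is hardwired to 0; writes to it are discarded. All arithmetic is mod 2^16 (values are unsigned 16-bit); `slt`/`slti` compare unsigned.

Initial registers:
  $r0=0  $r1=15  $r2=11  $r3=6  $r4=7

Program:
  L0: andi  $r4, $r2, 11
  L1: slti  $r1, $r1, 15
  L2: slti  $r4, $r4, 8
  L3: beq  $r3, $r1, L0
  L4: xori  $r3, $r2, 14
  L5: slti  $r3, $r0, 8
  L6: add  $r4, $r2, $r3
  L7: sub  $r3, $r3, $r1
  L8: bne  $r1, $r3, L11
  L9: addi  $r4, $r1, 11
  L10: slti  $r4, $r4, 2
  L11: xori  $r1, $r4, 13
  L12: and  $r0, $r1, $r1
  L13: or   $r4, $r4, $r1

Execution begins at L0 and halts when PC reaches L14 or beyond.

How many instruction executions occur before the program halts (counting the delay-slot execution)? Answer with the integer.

13

  step pc=0: andi  $r4, $r2, 11  regs=(0,15,11,6,11)
  step pc=1: slti  $r1, $r1, 15  regs=(0,0,11,6,11)
  step pc=2: slti  $r4, $r4, 8  regs=(0,0,11,6,0)
  step pc=3: beq  $r3, $r1, L0  cond=F  regs=(0,0,11,6,0)
  step pc=4: xori  $r3, $r2, 14  regs=(0,0,11,5,0)
  step pc=5: slti  $r3, $r0, 8  regs=(0,0,11,1,0)
  step pc=6: add  $r4, $r2, $r3  regs=(0,0,11,1,12)
  step pc=7: sub  $r3, $r3, $r1  regs=(0,0,11,1,12)
  step pc=8: bne  $r1, $r3, L11  cond=T  regs=(0,0,11,1,12)
  step pc=9: addi  $r4, $r1, 11  regs=(0,0,11,1,11)
  step pc=11: xori  $r1, $r4, 13  regs=(0,6,11,1,11)
  step pc=12: and  $r0, $r1, $r1  regs=(0,6,11,1,11)
  step pc=13: or   $r4, $r4, $r1  regs=(0,6,11,1,15)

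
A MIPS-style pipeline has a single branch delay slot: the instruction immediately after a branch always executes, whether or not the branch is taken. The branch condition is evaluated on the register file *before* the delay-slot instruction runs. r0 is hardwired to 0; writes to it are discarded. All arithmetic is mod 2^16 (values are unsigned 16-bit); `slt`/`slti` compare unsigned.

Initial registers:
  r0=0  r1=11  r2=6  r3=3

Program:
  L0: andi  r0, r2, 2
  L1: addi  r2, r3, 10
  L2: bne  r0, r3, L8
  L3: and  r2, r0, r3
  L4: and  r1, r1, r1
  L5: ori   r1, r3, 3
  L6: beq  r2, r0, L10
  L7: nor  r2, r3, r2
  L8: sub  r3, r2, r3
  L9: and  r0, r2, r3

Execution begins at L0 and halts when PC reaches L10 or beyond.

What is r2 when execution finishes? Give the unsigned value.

  step pc=0: andi  r0, r2, 2  regs=(0,11,6,3)
  step pc=1: addi  r2, r3, 10  regs=(0,11,13,3)
  step pc=2: bne  r0, r3, L8  cond=T  regs=(0,11,13,3)
  step pc=3: and  r2, r0, r3  regs=(0,11,0,3)
  step pc=8: sub  r3, r2, r3  regs=(0,11,0,65533)
  step pc=9: and  r0, r2, r3  regs=(0,11,0,65533)

0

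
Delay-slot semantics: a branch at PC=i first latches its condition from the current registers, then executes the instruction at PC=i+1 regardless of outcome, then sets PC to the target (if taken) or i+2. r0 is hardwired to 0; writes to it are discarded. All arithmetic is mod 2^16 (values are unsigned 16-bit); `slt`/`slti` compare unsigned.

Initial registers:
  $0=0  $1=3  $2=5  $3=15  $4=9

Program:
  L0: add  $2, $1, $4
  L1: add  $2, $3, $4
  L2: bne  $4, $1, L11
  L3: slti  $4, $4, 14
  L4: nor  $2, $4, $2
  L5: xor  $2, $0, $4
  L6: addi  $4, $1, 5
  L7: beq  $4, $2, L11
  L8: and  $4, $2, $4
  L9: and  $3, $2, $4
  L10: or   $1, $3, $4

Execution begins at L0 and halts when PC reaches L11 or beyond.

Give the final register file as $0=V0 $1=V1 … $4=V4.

  step pc=0: add  $2, $1, $4  regs=(0,3,12,15,9)
  step pc=1: add  $2, $3, $4  regs=(0,3,24,15,9)
  step pc=2: bne  $4, $1, L11  cond=T  regs=(0,3,24,15,9)
  step pc=3: slti  $4, $4, 14  regs=(0,3,24,15,1)

$0=0 $1=3 $2=24 $3=15 $4=1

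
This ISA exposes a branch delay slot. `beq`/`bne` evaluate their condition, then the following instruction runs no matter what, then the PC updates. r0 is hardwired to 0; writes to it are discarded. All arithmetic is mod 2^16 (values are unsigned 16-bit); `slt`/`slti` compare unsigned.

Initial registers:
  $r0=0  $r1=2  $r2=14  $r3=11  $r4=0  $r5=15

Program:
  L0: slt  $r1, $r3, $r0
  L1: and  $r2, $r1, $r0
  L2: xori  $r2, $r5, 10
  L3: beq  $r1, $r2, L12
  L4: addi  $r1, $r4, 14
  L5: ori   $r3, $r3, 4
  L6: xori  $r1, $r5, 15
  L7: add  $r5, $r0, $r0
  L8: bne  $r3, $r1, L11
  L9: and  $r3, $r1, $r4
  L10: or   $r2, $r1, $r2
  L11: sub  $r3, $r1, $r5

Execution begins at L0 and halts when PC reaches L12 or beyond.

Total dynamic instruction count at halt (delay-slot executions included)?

PC=0  slt  $r1, $r3, $r0     | $r0=0 $r1=0 $r2=14 $r3=11 $r4=0 $r5=15
PC=1  and  $r2, $r1, $r0     | $r0=0 $r1=0 $r2=0 $r3=11 $r4=0 $r5=15
PC=2  xori  $r2, $r5, 10     | $r0=0 $r1=0 $r2=5 $r3=11 $r4=0 $r5=15
PC=3  beq  $r1, $r2, L12     | $r0=0 $r1=0 $r2=5 $r3=11 $r4=0 $r5=15  [not taken]
PC=4  addi  $r1, $r4, 14     | $r0=0 $r1=14 $r2=5 $r3=11 $r4=0 $r5=15
PC=5  ori   $r3, $r3, 4      | $r0=0 $r1=14 $r2=5 $r3=15 $r4=0 $r5=15
PC=6  xori  $r1, $r5, 15     | $r0=0 $r1=0 $r2=5 $r3=15 $r4=0 $r5=15
PC=7  add  $r5, $r0, $r0     | $r0=0 $r1=0 $r2=5 $r3=15 $r4=0 $r5=0
PC=8  bne  $r3, $r1, L11     | $r0=0 $r1=0 $r2=5 $r3=15 $r4=0 $r5=0  [TAKEN]
PC=9  and  $r3, $r1, $r4     | $r0=0 $r1=0 $r2=5 $r3=0 $r4=0 $r5=0
PC=11 sub  $r3, $r1, $r5     | $r0=0 $r1=0 $r2=5 $r3=0 $r4=0 $r5=0

11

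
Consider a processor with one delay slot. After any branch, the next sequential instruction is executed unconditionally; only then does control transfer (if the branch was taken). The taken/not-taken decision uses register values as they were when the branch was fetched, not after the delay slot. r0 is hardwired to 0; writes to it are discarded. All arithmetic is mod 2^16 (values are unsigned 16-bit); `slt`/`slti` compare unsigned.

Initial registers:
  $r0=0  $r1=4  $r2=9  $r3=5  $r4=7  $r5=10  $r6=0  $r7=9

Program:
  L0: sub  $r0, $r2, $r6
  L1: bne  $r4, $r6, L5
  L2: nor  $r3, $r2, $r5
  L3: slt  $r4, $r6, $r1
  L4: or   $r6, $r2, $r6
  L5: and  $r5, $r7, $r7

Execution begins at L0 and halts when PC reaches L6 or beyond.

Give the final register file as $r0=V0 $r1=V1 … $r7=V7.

$r0=0 $r1=4 $r2=9 $r3=65524 $r4=7 $r5=9 $r6=0 $r7=9

#0 sub  $r0, $r2, $r6 ; 0/4/9/5/7/10/0/9
#1 bne  $r4, $r6, L5 ; 0/4/9/5/7/10/0/9 ; →target
#2 nor  $r3, $r2, $r5 ; 0/4/9/65524/7/10/0/9
#5 and  $r5, $r7, $r7 ; 0/4/9/65524/7/9/0/9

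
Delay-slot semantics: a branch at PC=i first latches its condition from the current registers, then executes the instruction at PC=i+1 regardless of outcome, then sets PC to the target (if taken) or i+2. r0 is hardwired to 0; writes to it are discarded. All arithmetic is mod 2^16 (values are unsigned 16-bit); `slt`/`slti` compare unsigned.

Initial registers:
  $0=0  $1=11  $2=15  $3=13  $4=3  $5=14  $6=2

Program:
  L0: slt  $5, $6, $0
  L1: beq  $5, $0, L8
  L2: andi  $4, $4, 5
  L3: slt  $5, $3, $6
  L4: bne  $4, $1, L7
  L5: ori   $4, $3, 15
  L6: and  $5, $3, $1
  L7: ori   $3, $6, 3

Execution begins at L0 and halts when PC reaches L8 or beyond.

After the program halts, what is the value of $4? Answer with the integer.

1

  step pc=0: slt  $5, $6, $0  regs=(0,11,15,13,3,0,2)
  step pc=1: beq  $5, $0, L8  cond=T  regs=(0,11,15,13,3,0,2)
  step pc=2: andi  $4, $4, 5  regs=(0,11,15,13,1,0,2)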